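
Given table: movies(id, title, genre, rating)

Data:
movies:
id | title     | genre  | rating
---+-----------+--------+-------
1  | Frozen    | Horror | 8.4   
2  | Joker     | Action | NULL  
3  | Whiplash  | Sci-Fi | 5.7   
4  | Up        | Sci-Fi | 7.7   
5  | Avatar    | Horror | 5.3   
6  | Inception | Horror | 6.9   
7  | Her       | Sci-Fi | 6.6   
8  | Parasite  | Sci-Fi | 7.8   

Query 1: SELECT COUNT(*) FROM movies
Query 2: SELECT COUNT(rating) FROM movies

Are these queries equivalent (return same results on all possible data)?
No, not equivalent

Query 1 returns: [(8,)]
Query 2 returns: [(7,)]

Reason: COUNT(*) includes NULLs, COUNT(column) excludes them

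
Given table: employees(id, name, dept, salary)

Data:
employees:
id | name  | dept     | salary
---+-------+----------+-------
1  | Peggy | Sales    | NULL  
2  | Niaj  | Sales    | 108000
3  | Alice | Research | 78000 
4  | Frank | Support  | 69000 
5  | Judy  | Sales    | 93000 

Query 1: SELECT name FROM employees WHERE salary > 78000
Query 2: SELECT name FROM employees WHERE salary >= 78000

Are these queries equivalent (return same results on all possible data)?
No, not equivalent

Query 1 returns: [('Niaj',), ('Judy',)]
Query 2 returns: [('Niaj',), ('Alice',), ('Judy',)]

Reason: > vs >= gives different results when salary = 78000 exists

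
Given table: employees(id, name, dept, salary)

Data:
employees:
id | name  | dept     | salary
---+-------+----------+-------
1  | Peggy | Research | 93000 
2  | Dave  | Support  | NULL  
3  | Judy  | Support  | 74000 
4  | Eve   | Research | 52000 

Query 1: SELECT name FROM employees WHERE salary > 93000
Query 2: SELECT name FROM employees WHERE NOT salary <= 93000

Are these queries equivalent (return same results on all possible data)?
Yes, equivalent

Both queries return: []

Reason: Both filter salary > 93000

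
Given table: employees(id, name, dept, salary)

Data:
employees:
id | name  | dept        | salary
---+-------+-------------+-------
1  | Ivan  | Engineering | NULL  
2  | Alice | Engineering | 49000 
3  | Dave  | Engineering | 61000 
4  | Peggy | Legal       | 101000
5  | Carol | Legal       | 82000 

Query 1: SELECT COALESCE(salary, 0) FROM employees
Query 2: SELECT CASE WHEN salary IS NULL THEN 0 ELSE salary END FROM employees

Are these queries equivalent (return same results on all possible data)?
Yes, equivalent

Both queries return: [(0,), (49000,), (61000,), (82000,), (101000,)]

Reason: COALESCE vs CASE for NULL handling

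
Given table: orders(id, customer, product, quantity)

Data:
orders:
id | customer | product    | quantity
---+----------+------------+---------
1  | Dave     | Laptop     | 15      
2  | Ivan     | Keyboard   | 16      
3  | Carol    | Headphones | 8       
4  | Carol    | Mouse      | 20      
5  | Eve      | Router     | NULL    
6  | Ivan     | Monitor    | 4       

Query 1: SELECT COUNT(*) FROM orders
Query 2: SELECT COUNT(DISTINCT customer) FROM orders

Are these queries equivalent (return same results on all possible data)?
No, not equivalent

Query 1 returns: [(6,)]
Query 2 returns: [(4,)]

Reason: COUNT(*) counts rows, COUNT(DISTINCT customer) counts unique customers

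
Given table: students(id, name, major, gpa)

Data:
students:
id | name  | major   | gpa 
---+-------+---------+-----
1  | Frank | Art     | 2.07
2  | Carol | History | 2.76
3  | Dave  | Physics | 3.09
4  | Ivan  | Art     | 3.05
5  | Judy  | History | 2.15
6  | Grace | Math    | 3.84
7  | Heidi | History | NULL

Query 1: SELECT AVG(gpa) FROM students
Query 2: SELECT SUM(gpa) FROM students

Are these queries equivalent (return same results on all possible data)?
No, not equivalent

Query 1 returns: [(2.8266666666666667,)]
Query 2 returns: [(16.96,)]

Reason: AVG vs SUM give different aggregate values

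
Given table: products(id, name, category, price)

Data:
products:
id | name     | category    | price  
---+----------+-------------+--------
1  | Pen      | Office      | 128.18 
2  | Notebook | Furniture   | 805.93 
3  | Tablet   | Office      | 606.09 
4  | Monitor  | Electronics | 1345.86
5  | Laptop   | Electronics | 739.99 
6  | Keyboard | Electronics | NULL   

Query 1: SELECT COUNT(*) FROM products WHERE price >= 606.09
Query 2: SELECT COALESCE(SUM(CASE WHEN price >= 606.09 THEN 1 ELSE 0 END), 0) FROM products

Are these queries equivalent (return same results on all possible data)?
Yes, equivalent

Both queries return: [(4,)]

Reason: COUNT with WHERE vs conditional SUM (COALESCE handles empty-table NULL)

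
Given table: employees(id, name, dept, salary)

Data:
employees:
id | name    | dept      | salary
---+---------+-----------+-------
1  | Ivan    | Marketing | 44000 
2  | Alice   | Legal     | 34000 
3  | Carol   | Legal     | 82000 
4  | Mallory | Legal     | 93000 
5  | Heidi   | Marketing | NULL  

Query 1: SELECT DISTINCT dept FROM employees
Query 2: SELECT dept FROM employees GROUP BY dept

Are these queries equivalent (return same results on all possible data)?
Yes, equivalent

Both queries return: [('Legal',), ('Marketing',)]

Reason: Both get unique depts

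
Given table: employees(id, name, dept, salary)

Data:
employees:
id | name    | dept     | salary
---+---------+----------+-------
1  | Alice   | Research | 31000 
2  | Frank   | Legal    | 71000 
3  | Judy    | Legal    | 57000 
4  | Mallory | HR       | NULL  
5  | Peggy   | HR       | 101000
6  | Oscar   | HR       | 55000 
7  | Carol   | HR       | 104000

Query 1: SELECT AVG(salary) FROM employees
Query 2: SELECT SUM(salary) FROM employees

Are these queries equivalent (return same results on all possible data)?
No, not equivalent

Query 1 returns: [(69833.33333333333,)]
Query 2 returns: [(419000,)]

Reason: AVG vs SUM give different aggregate values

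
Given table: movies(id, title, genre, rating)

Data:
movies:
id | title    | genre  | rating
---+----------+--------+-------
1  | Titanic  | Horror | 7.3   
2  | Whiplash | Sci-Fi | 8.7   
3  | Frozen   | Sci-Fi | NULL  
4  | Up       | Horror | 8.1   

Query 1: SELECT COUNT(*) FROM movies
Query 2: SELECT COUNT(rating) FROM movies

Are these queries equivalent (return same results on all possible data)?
No, not equivalent

Query 1 returns: [(4,)]
Query 2 returns: [(3,)]

Reason: COUNT(*) includes NULLs, COUNT(column) excludes them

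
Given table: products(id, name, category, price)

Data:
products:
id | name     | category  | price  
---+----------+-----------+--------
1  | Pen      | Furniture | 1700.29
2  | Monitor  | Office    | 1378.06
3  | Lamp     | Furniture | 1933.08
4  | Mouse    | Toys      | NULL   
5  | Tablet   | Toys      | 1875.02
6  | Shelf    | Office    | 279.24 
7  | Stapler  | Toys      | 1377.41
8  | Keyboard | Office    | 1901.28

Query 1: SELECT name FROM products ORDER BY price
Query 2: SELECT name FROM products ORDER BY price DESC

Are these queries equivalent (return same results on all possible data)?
No, not equivalent

Query 1 returns: [('Mouse',), ('Shelf',), ('Stapler',), ('Monitor',), ('Pen',), ('Tablet',), ('Keyboard',), ('Lamp',)]
Query 2 returns: [('Lamp',), ('Keyboard',), ('Tablet',), ('Pen',), ('Monitor',), ('Stapler',), ('Shelf',), ('Mouse',)]

Reason: ASC vs DESC gives opposite ordering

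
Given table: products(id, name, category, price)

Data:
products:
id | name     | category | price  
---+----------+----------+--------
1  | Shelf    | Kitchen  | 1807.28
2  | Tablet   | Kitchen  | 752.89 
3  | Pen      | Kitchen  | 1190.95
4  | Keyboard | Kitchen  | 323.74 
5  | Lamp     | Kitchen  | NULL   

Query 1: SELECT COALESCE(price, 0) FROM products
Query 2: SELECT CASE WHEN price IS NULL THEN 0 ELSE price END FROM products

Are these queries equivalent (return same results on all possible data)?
Yes, equivalent

Both queries return: [(0,), (323.74,), (752.89,), (1190.95,), (1807.28,)]

Reason: COALESCE vs CASE for NULL handling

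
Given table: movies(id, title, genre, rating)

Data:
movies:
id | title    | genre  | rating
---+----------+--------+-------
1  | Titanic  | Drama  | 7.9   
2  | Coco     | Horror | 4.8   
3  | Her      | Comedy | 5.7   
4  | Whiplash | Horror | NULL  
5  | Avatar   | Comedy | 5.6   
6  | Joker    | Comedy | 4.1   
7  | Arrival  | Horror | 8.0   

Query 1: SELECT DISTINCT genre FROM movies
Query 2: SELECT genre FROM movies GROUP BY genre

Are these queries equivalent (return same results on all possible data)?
Yes, equivalent

Both queries return: [('Comedy',), ('Drama',), ('Horror',)]

Reason: Both get unique genres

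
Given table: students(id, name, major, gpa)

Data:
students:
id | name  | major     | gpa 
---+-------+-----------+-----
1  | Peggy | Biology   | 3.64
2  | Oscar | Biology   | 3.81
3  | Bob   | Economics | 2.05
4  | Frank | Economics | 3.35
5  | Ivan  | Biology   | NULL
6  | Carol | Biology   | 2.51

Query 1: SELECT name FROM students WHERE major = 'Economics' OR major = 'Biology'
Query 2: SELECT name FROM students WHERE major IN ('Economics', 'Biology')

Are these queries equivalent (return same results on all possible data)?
Yes, equivalent

Both queries return: [('Bob',), ('Carol',), ('Frank',), ('Ivan',), ('Oscar',), ('Peggy',)]

Reason: OR vs IN are equivalent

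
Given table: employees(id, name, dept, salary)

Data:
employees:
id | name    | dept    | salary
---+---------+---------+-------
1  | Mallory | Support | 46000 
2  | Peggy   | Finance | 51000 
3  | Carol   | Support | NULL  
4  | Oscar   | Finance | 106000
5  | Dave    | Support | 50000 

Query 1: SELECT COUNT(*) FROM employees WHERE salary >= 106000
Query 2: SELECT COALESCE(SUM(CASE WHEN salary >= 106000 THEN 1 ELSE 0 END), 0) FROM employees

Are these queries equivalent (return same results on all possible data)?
Yes, equivalent

Both queries return: [(1,)]

Reason: COUNT with WHERE vs conditional SUM (COALESCE handles empty-table NULL)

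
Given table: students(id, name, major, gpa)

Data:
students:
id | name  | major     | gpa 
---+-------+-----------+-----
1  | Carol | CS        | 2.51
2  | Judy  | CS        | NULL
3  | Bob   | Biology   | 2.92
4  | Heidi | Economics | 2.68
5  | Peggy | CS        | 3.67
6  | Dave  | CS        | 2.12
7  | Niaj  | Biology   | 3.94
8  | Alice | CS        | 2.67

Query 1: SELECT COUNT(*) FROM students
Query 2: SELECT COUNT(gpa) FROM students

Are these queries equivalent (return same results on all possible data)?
No, not equivalent

Query 1 returns: [(8,)]
Query 2 returns: [(7,)]

Reason: COUNT(*) includes NULLs, COUNT(column) excludes them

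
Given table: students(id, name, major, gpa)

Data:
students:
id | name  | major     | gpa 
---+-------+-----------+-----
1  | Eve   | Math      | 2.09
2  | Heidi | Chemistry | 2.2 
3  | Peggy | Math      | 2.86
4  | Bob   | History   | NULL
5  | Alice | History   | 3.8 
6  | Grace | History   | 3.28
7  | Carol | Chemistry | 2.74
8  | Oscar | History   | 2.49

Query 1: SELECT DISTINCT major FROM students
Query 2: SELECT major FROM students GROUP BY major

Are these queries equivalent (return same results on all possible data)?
Yes, equivalent

Both queries return: [('Chemistry',), ('History',), ('Math',)]

Reason: Both get unique majors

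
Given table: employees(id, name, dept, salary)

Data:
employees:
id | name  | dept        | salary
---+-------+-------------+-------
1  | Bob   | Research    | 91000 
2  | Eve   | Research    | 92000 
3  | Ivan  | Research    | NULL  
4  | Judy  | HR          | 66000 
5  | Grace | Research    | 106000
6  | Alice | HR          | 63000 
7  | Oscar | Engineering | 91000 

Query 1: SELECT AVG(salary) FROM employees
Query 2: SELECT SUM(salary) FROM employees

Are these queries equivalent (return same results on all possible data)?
No, not equivalent

Query 1 returns: [(84833.33333333333,)]
Query 2 returns: [(509000,)]

Reason: AVG vs SUM give different aggregate values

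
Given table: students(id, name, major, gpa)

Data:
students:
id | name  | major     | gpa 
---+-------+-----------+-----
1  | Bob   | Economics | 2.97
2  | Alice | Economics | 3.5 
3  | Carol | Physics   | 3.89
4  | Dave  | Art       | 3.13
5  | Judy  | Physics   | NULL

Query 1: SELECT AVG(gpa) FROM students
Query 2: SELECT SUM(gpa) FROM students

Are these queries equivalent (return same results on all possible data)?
No, not equivalent

Query 1 returns: [(3.3725,)]
Query 2 returns: [(13.49,)]

Reason: AVG vs SUM give different aggregate values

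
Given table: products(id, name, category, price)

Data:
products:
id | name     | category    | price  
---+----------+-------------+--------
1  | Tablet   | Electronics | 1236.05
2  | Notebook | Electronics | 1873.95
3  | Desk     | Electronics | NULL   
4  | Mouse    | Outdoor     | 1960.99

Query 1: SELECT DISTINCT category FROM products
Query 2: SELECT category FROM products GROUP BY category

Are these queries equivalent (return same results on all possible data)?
Yes, equivalent

Both queries return: [('Electronics',), ('Outdoor',)]

Reason: Both get unique categorys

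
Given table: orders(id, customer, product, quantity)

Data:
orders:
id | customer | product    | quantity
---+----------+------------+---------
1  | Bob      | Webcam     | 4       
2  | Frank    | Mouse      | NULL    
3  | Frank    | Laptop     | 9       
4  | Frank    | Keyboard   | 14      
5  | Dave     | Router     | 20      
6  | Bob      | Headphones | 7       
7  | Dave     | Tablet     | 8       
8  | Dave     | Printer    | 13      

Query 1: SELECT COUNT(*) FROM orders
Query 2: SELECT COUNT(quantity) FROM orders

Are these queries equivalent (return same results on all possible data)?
No, not equivalent

Query 1 returns: [(8,)]
Query 2 returns: [(7,)]

Reason: COUNT(*) includes NULLs, COUNT(column) excludes them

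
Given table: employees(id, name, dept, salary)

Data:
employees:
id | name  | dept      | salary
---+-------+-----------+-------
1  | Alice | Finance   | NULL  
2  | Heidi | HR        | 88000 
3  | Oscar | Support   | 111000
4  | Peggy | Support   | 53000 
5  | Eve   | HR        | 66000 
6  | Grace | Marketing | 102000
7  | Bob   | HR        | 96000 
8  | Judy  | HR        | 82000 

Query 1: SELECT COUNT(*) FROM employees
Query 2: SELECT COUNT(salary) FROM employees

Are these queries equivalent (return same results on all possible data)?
No, not equivalent

Query 1 returns: [(8,)]
Query 2 returns: [(7,)]

Reason: COUNT(*) includes NULLs, COUNT(column) excludes them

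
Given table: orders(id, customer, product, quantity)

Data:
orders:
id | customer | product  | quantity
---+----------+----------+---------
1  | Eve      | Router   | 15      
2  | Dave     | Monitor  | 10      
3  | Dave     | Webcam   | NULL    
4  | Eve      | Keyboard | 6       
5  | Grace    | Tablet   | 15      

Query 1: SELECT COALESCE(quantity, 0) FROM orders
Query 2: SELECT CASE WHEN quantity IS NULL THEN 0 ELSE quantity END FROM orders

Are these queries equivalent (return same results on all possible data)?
Yes, equivalent

Both queries return: [(0,), (6,), (10,), (15,), (15,)]

Reason: COALESCE vs CASE for NULL handling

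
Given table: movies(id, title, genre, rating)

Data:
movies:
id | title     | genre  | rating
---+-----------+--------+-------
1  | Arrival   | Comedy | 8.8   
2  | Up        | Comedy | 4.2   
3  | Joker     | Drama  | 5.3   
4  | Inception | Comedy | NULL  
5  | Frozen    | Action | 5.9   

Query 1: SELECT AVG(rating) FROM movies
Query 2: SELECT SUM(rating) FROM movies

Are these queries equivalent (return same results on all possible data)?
No, not equivalent

Query 1 returns: [(6.050000000000001,)]
Query 2 returns: [(24.200000000000003,)]

Reason: AVG vs SUM give different aggregate values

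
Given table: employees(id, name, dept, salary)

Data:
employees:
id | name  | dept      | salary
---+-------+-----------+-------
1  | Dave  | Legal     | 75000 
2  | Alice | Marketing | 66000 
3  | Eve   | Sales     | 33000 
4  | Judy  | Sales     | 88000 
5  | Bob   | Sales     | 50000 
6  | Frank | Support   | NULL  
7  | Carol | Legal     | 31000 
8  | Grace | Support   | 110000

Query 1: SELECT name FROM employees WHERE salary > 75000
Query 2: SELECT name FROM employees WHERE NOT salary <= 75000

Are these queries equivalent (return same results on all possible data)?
Yes, equivalent

Both queries return: [('Grace',), ('Judy',)]

Reason: Both filter salary > 75000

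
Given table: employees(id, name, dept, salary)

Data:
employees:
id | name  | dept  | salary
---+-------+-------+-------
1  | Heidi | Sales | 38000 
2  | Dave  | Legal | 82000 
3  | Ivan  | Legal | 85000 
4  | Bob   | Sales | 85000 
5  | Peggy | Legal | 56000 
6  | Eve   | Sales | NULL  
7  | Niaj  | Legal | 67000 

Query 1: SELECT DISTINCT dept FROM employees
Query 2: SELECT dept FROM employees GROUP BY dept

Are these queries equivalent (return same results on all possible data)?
Yes, equivalent

Both queries return: [('Legal',), ('Sales',)]

Reason: Both get unique depts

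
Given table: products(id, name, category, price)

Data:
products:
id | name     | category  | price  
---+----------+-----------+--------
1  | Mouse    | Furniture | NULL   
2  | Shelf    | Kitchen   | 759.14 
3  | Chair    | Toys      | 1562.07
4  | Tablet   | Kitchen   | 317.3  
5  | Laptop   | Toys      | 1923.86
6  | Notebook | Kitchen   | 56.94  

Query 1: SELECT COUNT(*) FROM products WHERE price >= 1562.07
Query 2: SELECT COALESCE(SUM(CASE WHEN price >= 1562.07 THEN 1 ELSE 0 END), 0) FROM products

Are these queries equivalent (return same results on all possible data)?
Yes, equivalent

Both queries return: [(2,)]

Reason: COUNT with WHERE vs conditional SUM (COALESCE handles empty-table NULL)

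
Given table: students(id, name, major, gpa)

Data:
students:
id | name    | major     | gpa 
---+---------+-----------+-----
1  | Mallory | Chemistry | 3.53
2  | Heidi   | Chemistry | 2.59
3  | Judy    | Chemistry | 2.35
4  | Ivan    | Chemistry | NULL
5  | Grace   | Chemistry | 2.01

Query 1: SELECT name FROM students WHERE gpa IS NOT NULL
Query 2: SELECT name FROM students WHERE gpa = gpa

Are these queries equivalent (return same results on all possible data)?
Yes, equivalent

Both queries return: [('Grace',), ('Heidi',), ('Judy',), ('Mallory',)]

Reason: IS NOT NULL vs self-equality (both exclude NULLs)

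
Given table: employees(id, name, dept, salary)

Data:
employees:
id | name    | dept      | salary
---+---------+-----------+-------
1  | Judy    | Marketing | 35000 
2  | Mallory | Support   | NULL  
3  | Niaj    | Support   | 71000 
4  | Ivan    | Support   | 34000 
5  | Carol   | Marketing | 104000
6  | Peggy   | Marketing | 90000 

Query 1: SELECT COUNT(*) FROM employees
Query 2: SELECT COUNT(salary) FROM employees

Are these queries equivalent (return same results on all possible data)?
No, not equivalent

Query 1 returns: [(6,)]
Query 2 returns: [(5,)]

Reason: COUNT(*) includes NULLs, COUNT(column) excludes them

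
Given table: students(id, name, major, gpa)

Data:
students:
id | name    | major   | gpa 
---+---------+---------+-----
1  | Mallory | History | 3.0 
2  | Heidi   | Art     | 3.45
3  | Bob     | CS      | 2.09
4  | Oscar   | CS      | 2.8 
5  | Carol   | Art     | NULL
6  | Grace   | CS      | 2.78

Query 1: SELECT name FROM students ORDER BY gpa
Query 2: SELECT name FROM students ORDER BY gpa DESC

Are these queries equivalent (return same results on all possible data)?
No, not equivalent

Query 1 returns: [('Carol',), ('Bob',), ('Grace',), ('Oscar',), ('Mallory',), ('Heidi',)]
Query 2 returns: [('Heidi',), ('Mallory',), ('Oscar',), ('Grace',), ('Bob',), ('Carol',)]

Reason: ASC vs DESC gives opposite ordering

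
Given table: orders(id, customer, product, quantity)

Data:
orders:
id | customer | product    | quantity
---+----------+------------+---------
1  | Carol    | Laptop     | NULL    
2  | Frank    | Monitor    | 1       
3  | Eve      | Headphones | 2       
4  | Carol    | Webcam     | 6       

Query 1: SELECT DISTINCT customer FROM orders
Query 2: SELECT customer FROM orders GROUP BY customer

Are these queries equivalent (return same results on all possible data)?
Yes, equivalent

Both queries return: [('Carol',), ('Eve',), ('Frank',)]

Reason: Both get unique customers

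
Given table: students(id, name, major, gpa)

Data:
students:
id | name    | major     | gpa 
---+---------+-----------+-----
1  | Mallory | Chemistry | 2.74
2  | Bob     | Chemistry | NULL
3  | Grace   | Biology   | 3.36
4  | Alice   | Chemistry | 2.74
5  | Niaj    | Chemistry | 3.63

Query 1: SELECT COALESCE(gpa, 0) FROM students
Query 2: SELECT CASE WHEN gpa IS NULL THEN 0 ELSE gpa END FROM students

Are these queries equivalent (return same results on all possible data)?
Yes, equivalent

Both queries return: [(0,), (2.74,), (2.74,), (3.36,), (3.63,)]

Reason: COALESCE vs CASE for NULL handling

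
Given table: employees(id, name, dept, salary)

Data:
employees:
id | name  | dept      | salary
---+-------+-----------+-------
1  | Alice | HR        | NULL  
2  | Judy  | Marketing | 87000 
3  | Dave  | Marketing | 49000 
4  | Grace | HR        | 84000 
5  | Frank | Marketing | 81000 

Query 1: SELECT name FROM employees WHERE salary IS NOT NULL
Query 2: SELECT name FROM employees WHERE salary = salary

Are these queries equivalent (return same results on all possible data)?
Yes, equivalent

Both queries return: [('Dave',), ('Frank',), ('Grace',), ('Judy',)]

Reason: IS NOT NULL vs self-equality (both exclude NULLs)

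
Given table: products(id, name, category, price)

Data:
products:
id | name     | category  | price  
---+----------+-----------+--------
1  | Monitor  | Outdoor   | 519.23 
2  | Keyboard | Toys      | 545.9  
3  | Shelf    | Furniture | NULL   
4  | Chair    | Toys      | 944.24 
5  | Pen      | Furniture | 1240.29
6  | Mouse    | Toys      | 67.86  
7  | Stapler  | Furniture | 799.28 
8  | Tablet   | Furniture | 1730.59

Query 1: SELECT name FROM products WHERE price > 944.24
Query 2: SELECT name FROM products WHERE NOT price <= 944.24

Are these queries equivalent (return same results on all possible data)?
Yes, equivalent

Both queries return: [('Pen',), ('Tablet',)]

Reason: Both filter price > 944.24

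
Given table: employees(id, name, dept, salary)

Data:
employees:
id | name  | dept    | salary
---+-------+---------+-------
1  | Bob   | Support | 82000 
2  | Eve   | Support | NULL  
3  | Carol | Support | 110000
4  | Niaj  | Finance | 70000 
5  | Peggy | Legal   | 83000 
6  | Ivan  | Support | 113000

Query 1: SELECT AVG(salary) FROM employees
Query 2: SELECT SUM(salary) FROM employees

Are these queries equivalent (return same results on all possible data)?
No, not equivalent

Query 1 returns: [(91600.0,)]
Query 2 returns: [(458000,)]

Reason: AVG vs SUM give different aggregate values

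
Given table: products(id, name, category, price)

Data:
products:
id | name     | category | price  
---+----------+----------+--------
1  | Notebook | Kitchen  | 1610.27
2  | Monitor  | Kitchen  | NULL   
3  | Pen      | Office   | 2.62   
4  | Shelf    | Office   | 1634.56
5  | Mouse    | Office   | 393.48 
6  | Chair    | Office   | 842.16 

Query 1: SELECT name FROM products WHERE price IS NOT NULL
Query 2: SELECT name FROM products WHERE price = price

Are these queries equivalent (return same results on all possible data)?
Yes, equivalent

Both queries return: [('Chair',), ('Mouse',), ('Notebook',), ('Pen',), ('Shelf',)]

Reason: IS NOT NULL vs self-equality (both exclude NULLs)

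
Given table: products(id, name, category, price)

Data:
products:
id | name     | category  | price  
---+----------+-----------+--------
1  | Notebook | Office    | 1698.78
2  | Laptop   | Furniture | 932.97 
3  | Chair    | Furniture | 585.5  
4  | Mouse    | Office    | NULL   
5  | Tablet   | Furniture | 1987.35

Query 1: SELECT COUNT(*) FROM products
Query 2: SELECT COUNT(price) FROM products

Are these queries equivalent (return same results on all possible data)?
No, not equivalent

Query 1 returns: [(5,)]
Query 2 returns: [(4,)]

Reason: COUNT(*) includes NULLs, COUNT(column) excludes them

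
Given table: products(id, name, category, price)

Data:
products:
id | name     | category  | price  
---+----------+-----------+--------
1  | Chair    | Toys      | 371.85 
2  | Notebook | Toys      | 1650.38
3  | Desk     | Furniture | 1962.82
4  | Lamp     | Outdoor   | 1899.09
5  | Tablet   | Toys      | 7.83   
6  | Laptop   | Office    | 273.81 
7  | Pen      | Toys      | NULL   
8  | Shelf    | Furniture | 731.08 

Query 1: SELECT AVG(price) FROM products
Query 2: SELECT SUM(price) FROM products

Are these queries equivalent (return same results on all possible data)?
No, not equivalent

Query 1 returns: [(985.2657142857142,)]
Query 2 returns: [(6896.86,)]

Reason: AVG vs SUM give different aggregate values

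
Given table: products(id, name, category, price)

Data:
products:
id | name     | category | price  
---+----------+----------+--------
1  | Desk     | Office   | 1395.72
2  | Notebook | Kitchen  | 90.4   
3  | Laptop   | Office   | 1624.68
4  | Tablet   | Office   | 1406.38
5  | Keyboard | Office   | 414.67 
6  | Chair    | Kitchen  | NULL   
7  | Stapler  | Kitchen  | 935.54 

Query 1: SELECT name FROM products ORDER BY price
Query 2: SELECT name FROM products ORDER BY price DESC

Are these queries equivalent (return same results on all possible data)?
No, not equivalent

Query 1 returns: [('Chair',), ('Notebook',), ('Keyboard',), ('Stapler',), ('Desk',), ('Tablet',), ('Laptop',)]
Query 2 returns: [('Laptop',), ('Tablet',), ('Desk',), ('Stapler',), ('Keyboard',), ('Notebook',), ('Chair',)]

Reason: ASC vs DESC gives opposite ordering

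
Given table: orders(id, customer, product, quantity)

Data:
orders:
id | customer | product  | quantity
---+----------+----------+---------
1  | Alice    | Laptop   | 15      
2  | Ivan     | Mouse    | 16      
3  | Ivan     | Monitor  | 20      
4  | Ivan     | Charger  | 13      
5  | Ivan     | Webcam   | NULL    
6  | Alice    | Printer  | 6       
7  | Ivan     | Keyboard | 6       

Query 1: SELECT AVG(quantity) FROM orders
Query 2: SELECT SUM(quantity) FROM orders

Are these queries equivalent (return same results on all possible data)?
No, not equivalent

Query 1 returns: [(12.666666666666666,)]
Query 2 returns: [(76,)]

Reason: AVG vs SUM give different aggregate values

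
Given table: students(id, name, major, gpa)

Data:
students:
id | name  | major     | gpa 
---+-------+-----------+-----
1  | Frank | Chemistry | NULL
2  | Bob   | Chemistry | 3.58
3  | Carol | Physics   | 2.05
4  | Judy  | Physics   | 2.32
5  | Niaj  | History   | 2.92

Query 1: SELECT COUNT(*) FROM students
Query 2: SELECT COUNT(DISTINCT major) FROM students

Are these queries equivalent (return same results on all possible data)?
No, not equivalent

Query 1 returns: [(5,)]
Query 2 returns: [(3,)]

Reason: COUNT(*) counts rows, COUNT(DISTINCT major) counts unique majors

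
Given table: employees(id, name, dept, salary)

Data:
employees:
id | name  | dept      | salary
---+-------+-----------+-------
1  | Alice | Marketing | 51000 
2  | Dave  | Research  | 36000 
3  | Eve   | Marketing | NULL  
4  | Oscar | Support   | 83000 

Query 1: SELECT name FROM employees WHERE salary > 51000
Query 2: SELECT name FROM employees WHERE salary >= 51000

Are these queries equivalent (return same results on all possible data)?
No, not equivalent

Query 1 returns: [('Oscar',)]
Query 2 returns: [('Alice',), ('Oscar',)]

Reason: > vs >= gives different results when salary = 51000 exists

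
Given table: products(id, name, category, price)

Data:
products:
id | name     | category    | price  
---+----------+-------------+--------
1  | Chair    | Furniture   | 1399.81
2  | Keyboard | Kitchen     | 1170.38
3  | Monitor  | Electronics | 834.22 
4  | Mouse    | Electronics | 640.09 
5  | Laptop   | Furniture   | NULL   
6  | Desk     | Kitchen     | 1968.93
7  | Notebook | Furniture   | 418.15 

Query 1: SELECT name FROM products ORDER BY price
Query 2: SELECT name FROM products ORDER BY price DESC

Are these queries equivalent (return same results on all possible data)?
No, not equivalent

Query 1 returns: [('Laptop',), ('Notebook',), ('Mouse',), ('Monitor',), ('Keyboard',), ('Chair',), ('Desk',)]
Query 2 returns: [('Desk',), ('Chair',), ('Keyboard',), ('Monitor',), ('Mouse',), ('Notebook',), ('Laptop',)]

Reason: ASC vs DESC gives opposite ordering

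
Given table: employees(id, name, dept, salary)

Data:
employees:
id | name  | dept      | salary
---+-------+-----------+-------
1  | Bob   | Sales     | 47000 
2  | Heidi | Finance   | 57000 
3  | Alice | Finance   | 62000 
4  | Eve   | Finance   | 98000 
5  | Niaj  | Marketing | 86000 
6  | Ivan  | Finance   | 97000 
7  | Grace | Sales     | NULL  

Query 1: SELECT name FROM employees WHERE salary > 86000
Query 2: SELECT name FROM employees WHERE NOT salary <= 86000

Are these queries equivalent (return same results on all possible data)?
Yes, equivalent

Both queries return: [('Eve',), ('Ivan',)]

Reason: Both filter salary > 86000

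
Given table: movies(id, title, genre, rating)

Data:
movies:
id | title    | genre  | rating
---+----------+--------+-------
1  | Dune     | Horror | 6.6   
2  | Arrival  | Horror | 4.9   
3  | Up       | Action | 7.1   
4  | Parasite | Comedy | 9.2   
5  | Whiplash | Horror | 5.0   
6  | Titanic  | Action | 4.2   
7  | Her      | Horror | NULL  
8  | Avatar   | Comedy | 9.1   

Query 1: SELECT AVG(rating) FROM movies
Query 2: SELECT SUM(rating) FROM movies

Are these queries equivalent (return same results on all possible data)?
No, not equivalent

Query 1 returns: [(6.585714285714286,)]
Query 2 returns: [(46.1,)]

Reason: AVG vs SUM give different aggregate values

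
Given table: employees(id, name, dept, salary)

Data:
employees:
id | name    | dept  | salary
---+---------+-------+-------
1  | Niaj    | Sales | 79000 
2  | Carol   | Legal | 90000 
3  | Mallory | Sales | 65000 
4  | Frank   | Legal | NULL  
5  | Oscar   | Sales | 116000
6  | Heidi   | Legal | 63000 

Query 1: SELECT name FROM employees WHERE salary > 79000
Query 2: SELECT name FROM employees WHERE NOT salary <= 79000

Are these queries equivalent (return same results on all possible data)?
Yes, equivalent

Both queries return: [('Carol',), ('Oscar',)]

Reason: Both filter salary > 79000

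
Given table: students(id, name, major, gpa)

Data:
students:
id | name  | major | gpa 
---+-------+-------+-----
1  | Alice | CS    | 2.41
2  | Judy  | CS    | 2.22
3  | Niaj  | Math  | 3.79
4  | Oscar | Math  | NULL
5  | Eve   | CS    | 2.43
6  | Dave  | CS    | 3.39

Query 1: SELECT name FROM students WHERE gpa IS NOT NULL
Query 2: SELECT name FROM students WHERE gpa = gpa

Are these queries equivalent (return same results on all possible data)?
Yes, equivalent

Both queries return: [('Alice',), ('Dave',), ('Eve',), ('Judy',), ('Niaj',)]

Reason: IS NOT NULL vs self-equality (both exclude NULLs)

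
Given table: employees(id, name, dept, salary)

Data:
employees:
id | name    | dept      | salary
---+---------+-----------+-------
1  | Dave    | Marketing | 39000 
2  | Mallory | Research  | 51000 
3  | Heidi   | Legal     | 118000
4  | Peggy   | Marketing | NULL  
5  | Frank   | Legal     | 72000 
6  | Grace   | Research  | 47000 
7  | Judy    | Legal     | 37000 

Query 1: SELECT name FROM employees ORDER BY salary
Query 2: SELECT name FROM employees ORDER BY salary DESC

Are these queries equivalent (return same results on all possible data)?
No, not equivalent

Query 1 returns: [('Peggy',), ('Judy',), ('Dave',), ('Grace',), ('Mallory',), ('Frank',), ('Heidi',)]
Query 2 returns: [('Heidi',), ('Frank',), ('Mallory',), ('Grace',), ('Dave',), ('Judy',), ('Peggy',)]

Reason: ASC vs DESC gives opposite ordering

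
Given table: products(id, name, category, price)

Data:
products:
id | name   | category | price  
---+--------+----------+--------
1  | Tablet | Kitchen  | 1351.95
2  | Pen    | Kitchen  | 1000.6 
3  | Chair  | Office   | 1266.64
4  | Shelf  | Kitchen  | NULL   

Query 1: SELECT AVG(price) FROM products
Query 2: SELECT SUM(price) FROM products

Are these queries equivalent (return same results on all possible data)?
No, not equivalent

Query 1 returns: [(1206.3966666666668,)]
Query 2 returns: [(3619.19,)]

Reason: AVG vs SUM give different aggregate values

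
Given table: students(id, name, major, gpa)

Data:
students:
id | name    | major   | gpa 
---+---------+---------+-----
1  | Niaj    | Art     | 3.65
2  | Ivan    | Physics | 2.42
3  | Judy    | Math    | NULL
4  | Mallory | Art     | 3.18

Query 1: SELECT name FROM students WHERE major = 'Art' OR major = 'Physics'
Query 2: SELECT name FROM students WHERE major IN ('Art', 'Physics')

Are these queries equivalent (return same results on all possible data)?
Yes, equivalent

Both queries return: [('Ivan',), ('Mallory',), ('Niaj',)]

Reason: OR vs IN are equivalent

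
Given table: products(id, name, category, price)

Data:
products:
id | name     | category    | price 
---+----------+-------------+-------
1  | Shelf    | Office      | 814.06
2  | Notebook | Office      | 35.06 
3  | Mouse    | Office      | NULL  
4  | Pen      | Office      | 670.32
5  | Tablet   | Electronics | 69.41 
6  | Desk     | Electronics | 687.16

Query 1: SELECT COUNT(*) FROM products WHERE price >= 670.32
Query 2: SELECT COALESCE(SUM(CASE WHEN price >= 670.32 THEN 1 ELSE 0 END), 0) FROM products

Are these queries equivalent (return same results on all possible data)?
Yes, equivalent

Both queries return: [(3,)]

Reason: COUNT with WHERE vs conditional SUM (COALESCE handles empty-table NULL)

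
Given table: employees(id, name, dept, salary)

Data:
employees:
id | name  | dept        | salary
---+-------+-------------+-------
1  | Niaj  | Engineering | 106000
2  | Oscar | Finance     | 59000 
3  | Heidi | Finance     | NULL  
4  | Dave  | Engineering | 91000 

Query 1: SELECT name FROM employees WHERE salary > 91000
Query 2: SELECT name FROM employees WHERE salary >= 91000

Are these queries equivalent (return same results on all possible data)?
No, not equivalent

Query 1 returns: [('Niaj',)]
Query 2 returns: [('Niaj',), ('Dave',)]

Reason: > vs >= gives different results when salary = 91000 exists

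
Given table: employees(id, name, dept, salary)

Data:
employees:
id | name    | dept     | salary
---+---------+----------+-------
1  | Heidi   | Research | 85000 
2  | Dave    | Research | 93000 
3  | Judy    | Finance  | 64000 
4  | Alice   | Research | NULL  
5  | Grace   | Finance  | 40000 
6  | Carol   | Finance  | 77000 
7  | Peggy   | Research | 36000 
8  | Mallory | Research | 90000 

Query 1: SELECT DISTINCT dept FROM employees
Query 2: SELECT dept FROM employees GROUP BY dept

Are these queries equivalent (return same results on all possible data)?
Yes, equivalent

Both queries return: [('Finance',), ('Research',)]

Reason: Both get unique depts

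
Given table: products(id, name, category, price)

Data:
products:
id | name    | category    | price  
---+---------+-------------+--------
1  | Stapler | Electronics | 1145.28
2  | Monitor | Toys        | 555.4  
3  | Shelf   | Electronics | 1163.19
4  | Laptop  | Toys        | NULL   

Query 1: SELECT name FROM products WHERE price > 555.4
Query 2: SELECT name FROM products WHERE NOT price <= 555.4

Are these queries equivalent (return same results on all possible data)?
Yes, equivalent

Both queries return: [('Shelf',), ('Stapler',)]

Reason: Both filter price > 555.4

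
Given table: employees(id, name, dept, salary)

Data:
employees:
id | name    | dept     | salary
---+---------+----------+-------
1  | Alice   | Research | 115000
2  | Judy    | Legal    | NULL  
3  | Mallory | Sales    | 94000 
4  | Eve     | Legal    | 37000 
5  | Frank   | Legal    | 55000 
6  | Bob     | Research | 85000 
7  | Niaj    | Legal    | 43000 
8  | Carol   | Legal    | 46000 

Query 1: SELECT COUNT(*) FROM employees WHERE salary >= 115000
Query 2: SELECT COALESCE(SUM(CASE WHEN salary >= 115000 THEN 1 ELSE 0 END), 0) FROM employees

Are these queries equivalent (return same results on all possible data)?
Yes, equivalent

Both queries return: [(1,)]

Reason: COUNT with WHERE vs conditional SUM (COALESCE handles empty-table NULL)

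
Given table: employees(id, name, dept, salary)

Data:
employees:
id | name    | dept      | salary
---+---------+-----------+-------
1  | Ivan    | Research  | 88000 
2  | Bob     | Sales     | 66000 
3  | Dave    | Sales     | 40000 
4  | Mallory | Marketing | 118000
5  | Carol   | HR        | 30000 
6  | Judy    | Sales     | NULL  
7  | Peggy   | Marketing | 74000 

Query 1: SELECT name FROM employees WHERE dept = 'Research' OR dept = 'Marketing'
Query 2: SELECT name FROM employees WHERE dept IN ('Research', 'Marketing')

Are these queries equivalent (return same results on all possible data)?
Yes, equivalent

Both queries return: [('Ivan',), ('Mallory',), ('Peggy',)]

Reason: OR vs IN are equivalent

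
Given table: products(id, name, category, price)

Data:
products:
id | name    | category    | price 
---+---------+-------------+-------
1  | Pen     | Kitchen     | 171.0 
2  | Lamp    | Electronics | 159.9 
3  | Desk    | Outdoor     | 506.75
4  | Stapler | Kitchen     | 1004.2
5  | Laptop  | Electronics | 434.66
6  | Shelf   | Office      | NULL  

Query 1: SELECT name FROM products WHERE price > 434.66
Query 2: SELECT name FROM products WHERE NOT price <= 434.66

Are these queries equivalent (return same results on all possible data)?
Yes, equivalent

Both queries return: [('Desk',), ('Stapler',)]

Reason: Both filter price > 434.66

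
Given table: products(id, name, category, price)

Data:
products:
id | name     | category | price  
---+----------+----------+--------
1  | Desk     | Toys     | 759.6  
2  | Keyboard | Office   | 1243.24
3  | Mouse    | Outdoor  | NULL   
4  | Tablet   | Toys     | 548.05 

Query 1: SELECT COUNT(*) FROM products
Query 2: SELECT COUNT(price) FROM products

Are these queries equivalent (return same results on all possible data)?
No, not equivalent

Query 1 returns: [(4,)]
Query 2 returns: [(3,)]

Reason: COUNT(*) includes NULLs, COUNT(column) excludes them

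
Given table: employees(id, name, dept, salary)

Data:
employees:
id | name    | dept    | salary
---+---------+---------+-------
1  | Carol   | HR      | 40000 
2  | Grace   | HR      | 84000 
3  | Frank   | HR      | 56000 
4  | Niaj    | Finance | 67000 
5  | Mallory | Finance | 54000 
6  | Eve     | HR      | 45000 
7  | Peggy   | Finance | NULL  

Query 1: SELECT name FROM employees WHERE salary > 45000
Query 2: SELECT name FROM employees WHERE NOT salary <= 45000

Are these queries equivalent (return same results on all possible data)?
Yes, equivalent

Both queries return: [('Frank',), ('Grace',), ('Mallory',), ('Niaj',)]

Reason: Both filter salary > 45000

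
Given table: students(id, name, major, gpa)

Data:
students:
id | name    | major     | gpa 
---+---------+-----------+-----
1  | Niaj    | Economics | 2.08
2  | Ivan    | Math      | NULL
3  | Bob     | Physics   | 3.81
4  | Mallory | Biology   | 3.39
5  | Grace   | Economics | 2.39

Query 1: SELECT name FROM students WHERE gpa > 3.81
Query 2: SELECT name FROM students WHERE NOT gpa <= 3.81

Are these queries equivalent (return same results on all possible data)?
Yes, equivalent

Both queries return: []

Reason: Both filter gpa > 3.81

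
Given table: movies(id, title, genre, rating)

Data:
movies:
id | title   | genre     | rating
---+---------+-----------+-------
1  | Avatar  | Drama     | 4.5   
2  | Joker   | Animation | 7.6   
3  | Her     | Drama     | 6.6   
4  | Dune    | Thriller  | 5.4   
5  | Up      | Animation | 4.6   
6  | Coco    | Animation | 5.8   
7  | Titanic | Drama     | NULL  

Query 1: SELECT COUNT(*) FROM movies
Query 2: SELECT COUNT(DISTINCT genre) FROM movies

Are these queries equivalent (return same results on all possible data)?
No, not equivalent

Query 1 returns: [(7,)]
Query 2 returns: [(3,)]

Reason: COUNT(*) counts rows, COUNT(DISTINCT genre) counts unique genres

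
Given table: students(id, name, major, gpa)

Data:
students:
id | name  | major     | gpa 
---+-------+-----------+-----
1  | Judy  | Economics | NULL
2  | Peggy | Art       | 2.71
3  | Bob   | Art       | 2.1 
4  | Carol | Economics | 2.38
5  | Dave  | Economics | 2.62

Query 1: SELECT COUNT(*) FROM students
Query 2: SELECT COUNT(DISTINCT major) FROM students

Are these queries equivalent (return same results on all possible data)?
No, not equivalent

Query 1 returns: [(5,)]
Query 2 returns: [(2,)]

Reason: COUNT(*) counts rows, COUNT(DISTINCT major) counts unique majors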